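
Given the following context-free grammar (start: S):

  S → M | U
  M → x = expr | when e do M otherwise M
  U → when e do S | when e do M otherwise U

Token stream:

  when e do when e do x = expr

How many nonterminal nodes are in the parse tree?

6

[S [U when e do [S [U when e do [S [M x = expr]]]]]]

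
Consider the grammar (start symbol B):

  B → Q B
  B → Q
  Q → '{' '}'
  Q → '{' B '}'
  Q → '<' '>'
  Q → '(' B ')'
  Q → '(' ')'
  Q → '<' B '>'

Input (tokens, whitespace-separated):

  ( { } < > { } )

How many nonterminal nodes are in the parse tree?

[B [Q ( [B [Q { }] [B [Q < >] [B [Q { }]]]] )]]

8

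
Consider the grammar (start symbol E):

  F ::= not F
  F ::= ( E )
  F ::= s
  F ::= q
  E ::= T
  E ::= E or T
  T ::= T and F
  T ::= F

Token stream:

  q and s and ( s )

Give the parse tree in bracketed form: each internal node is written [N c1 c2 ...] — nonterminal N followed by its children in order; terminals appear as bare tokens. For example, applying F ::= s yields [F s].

E
T
T and F
T and F and F
F and F and F
q and F and F
q and s and F
q and s and ( E )
q and s and ( T )
q and s and ( F )
q and s and ( s )

[E [T [T [T [F q]] and [F s]] and [F ( [E [T [F s]]] )]]]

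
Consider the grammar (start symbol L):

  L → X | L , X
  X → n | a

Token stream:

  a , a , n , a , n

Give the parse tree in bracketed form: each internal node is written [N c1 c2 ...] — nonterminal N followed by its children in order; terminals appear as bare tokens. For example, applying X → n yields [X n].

L
L , X
L , X , X
L , X , X , X
L , X , X , X , X
X , X , X , X , X
a , X , X , X , X
a , a , X , X , X
a , a , n , X , X
a , a , n , a , X
a , a , n , a , n

[L [L [L [L [L [X a]] , [X a]] , [X n]] , [X a]] , [X n]]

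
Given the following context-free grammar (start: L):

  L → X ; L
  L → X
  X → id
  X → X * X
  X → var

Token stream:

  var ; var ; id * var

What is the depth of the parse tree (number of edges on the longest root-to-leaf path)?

[L [X var] ; [L [X var] ; [L [X [X id] * [X var]]]]]

5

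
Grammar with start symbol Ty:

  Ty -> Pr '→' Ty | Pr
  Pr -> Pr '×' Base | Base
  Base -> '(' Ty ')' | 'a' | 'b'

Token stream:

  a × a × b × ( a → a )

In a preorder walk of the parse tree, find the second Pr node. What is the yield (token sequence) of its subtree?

a × a × b

[Ty [Pr [Pr [Pr [Pr [Base a]] × [Base a]] × [Base b]] × [Base ( [Ty [Pr [Base a]] → [Ty [Pr [Base a]]]] )]]]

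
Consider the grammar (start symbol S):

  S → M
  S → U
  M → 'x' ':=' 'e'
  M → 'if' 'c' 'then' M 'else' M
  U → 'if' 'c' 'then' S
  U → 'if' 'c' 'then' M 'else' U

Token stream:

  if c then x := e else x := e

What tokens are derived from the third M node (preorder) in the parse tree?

[S [M if c then [M x := e] else [M x := e]]]

x := e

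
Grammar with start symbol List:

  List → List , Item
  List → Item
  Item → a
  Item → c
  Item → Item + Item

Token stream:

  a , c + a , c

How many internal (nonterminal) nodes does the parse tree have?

8

[List [List [List [Item a]] , [Item [Item c] + [Item a]]] , [Item c]]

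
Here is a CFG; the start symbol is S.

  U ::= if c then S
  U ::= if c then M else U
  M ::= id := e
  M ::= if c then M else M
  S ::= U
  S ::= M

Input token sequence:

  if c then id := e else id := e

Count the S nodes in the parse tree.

1

[S [M if c then [M id := e] else [M id := e]]]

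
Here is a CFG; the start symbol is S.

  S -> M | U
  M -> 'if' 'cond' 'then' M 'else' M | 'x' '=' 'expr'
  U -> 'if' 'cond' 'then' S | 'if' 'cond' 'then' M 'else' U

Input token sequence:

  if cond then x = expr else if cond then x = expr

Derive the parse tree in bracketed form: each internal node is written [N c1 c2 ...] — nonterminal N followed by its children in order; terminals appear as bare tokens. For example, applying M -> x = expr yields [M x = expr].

S
U
if cond then M else U
if cond then x = expr else U
if cond then x = expr else if cond then S
if cond then x = expr else if cond then M
if cond then x = expr else if cond then x = expr

[S [U if cond then [M x = expr] else [U if cond then [S [M x = expr]]]]]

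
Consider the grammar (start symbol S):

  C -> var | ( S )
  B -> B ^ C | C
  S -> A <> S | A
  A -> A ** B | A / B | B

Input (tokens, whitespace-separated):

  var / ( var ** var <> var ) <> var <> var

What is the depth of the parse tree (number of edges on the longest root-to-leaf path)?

[S [A [A [B [C var]]] / [B [C ( [S [A [A [B [C var]]] ** [B [C var]]] <> [S [A [B [C var]]]]] )]]] <> [S [A [B [C var]]] <> [S [A [B [C var]]]]]]

9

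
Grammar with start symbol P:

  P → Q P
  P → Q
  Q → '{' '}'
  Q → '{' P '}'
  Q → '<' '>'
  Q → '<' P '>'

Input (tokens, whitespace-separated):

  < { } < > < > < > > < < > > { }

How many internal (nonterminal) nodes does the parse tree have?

[P [Q < [P [Q { }] [P [Q < >] [P [Q < >] [P [Q < >]]]]] >] [P [Q < [P [Q < >]] >] [P [Q { }]]]]

16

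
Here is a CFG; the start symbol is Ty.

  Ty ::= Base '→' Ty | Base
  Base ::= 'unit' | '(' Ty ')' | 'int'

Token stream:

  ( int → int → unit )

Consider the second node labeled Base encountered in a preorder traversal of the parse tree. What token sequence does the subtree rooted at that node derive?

[Ty [Base ( [Ty [Base int] → [Ty [Base int] → [Ty [Base unit]]]] )]]

int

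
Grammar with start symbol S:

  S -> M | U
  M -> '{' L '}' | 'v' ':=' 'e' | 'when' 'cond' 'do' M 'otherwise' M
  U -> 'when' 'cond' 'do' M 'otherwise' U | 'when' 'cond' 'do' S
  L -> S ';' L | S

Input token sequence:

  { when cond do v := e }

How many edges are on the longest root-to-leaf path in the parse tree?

7

[S [M { [L [S [U when cond do [S [M v := e]]]]] }]]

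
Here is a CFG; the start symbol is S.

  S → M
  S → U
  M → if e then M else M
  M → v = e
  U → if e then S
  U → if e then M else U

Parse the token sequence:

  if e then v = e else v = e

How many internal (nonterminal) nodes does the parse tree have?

[S [M if e then [M v = e] else [M v = e]]]

4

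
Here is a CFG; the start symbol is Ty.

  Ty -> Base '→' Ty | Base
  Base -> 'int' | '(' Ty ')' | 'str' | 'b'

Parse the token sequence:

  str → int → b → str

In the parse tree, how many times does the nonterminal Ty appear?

[Ty [Base str] → [Ty [Base int] → [Ty [Base b] → [Ty [Base str]]]]]

4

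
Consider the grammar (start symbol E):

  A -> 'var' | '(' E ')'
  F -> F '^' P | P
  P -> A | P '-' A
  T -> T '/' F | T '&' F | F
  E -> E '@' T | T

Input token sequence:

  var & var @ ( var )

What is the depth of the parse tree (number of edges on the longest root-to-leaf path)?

10

[E [E [T [T [F [P [A var]]]] & [F [P [A var]]]]] @ [T [F [P [A ( [E [T [F [P [A var]]]]] )]]]]]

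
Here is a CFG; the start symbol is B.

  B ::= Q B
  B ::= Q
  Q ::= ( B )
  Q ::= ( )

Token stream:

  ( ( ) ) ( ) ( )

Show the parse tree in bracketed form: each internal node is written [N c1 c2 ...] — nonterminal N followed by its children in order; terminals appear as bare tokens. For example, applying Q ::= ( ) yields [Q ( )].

B
Q B
( B ) B
( Q ) B
( ( ) ) B
( ( ) ) Q B
( ( ) ) ( ) B
( ( ) ) ( ) Q
( ( ) ) ( ) ( )

[B [Q ( [B [Q ( )]] )] [B [Q ( )] [B [Q ( )]]]]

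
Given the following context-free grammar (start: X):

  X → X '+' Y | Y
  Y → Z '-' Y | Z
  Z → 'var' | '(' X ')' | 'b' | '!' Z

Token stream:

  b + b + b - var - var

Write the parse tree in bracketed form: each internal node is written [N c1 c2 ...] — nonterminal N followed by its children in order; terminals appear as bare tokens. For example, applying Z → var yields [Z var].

[X [X [X [Y [Z b]]] + [Y [Z b]]] + [Y [Z b] - [Y [Z var] - [Y [Z var]]]]]

X
X + Y
X + Y + Y
Y + Y + Y
Z + Y + Y
b + Y + Y
b + Z + Y
b + b + Y
b + b + Z - Y
b + b + b - Y
b + b + b - Z - Y
b + b + b - var - Y
b + b + b - var - Z
b + b + b - var - var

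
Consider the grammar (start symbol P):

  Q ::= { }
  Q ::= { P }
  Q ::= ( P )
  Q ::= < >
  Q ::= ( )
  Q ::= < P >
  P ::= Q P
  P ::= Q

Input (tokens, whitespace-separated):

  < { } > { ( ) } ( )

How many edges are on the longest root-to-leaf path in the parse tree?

[P [Q < [P [Q { }]] >] [P [Q { [P [Q ( )]] }] [P [Q ( )]]]]

5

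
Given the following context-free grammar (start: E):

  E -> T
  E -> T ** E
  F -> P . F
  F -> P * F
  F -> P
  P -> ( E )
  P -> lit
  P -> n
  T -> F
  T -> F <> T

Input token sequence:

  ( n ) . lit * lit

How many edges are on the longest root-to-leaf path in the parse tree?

8

[E [T [F [P ( [E [T [F [P n]]]] )] . [F [P lit] * [F [P lit]]]]]]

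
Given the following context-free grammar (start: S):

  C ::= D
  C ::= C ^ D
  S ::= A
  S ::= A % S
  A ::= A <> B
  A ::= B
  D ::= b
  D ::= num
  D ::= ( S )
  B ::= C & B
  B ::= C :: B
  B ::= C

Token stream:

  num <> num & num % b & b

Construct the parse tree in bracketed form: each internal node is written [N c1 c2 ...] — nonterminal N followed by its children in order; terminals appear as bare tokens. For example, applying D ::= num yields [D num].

S
A % S
A <> B % S
B <> B % S
C <> B % S
D <> B % S
num <> B % S
num <> C & B % S
num <> D & B % S
num <> num & B % S
num <> num & C % S
num <> num & D % S
num <> num & num % S
num <> num & num % A
num <> num & num % B
num <> num & num % C & B
num <> num & num % D & B
num <> num & num % b & B
num <> num & num % b & C
num <> num & num % b & D
num <> num & num % b & b

[S [A [A [B [C [D num]]]] <> [B [C [D num]] & [B [C [D num]]]]] % [S [A [B [C [D b]] & [B [C [D b]]]]]]]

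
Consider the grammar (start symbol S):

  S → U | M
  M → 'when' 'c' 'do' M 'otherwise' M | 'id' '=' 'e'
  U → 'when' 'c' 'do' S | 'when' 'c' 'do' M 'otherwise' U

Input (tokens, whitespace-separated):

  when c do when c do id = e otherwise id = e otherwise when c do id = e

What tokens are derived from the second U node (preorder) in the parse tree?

when c do id = e

[S [U when c do [M when c do [M id = e] otherwise [M id = e]] otherwise [U when c do [S [M id = e]]]]]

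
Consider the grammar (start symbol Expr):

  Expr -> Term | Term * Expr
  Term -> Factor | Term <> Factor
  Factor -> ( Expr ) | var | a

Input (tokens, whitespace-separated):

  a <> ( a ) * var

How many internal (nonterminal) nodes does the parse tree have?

11

[Expr [Term [Term [Factor a]] <> [Factor ( [Expr [Term [Factor a]]] )]] * [Expr [Term [Factor var]]]]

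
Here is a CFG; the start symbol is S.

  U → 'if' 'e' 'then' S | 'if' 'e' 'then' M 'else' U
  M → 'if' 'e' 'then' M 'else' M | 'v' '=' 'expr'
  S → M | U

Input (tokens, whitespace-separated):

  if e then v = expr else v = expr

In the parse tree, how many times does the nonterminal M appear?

3

[S [M if e then [M v = expr] else [M v = expr]]]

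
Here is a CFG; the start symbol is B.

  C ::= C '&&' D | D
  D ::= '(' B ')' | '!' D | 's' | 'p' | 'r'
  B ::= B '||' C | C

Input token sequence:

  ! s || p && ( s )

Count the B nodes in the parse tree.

[B [B [C [D ! [D s]]]] || [C [C [D p]] && [D ( [B [C [D s]]] )]]]

3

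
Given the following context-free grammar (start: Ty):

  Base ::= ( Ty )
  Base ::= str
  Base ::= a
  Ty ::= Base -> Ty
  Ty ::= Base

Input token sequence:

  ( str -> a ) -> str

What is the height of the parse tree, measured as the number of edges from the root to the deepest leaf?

5

[Ty [Base ( [Ty [Base str] -> [Ty [Base a]]] )] -> [Ty [Base str]]]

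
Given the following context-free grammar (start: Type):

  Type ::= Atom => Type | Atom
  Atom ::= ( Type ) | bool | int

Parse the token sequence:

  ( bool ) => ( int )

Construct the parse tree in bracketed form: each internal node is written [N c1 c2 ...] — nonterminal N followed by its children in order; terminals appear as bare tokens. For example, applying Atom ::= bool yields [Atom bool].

Type
Atom => Type
( Type ) => Type
( Atom ) => Type
( bool ) => Type
( bool ) => Atom
( bool ) => ( Type )
( bool ) => ( Atom )
( bool ) => ( int )

[Type [Atom ( [Type [Atom bool]] )] => [Type [Atom ( [Type [Atom int]] )]]]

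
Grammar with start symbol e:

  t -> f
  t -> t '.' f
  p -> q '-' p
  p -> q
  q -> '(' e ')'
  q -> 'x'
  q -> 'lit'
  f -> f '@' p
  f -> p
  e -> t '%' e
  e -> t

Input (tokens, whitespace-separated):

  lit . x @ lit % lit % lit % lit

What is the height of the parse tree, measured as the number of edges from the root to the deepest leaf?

[e [t [t [f [p [q lit]]]] . [f [f [p [q x]]] @ [p [q lit]]]] % [e [t [f [p [q lit]]]] % [e [t [f [p [q lit]]]] % [e [t [f [p [q lit]]]]]]]]

8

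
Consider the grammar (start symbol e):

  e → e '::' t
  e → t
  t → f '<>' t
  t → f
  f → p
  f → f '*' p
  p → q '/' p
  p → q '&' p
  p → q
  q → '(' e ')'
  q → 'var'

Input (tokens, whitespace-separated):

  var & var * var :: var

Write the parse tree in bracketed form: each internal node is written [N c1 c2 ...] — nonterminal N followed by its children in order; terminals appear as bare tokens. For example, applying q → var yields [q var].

e
e :: t
t :: t
f :: t
f * p :: t
p * p :: t
q & p * p :: t
var & p * p :: t
var & q * p :: t
var & var * p :: t
var & var * q :: t
var & var * var :: t
var & var * var :: f
var & var * var :: p
var & var * var :: q
var & var * var :: var

[e [e [t [f [f [p [q var] & [p [q var]]]] * [p [q var]]]]] :: [t [f [p [q var]]]]]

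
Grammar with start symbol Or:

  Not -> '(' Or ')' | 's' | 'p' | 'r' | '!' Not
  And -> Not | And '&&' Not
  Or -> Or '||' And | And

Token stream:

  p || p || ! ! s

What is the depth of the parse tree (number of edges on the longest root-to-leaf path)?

[Or [Or [Or [And [Not p]]] || [And [Not p]]] || [And [Not ! [Not ! [Not s]]]]]

5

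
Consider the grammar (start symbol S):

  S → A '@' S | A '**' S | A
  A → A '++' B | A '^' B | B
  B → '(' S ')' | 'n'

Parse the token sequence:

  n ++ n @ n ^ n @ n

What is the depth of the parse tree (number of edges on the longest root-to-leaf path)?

[S [A [A [B n]] ++ [B n]] @ [S [A [A [B n]] ^ [B n]] @ [S [A [B n]]]]]

5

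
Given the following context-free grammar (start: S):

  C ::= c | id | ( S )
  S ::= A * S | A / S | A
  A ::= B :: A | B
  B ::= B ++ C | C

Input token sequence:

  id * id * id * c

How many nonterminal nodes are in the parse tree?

[S [A [B [C id]]] * [S [A [B [C id]]] * [S [A [B [C id]]] * [S [A [B [C c]]]]]]]

16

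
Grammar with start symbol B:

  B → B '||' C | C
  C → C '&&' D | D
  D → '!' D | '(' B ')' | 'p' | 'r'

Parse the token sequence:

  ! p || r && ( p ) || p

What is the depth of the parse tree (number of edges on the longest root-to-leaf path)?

[B [B [B [C [D ! [D p]]]] || [C [C [D r]] && [D ( [B [C [D p]]] )]]] || [C [D p]]]

7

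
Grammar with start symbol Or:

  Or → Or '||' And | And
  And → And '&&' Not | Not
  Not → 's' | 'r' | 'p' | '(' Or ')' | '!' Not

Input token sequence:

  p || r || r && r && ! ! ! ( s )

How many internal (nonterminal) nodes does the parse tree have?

19

[Or [Or [Or [And [Not p]]] || [And [Not r]]] || [And [And [And [Not r]] && [Not r]] && [Not ! [Not ! [Not ! [Not ( [Or [And [Not s]]] )]]]]]]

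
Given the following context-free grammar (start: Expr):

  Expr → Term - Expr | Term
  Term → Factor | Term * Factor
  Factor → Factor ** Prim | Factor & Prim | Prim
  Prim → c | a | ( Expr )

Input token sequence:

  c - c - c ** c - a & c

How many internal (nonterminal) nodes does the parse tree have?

20

[Expr [Term [Factor [Prim c]]] - [Expr [Term [Factor [Prim c]]] - [Expr [Term [Factor [Factor [Prim c]] ** [Prim c]]] - [Expr [Term [Factor [Factor [Prim a]] & [Prim c]]]]]]]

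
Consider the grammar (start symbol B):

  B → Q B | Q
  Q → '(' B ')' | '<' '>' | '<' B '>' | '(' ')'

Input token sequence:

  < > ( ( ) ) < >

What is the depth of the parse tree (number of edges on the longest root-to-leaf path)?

[B [Q < >] [B [Q ( [B [Q ( )]] )] [B [Q < >]]]]

5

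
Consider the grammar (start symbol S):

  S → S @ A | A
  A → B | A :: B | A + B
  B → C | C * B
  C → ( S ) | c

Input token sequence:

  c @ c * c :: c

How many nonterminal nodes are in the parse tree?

13

[S [S [A [B [C c]]]] @ [A [A [B [C c] * [B [C c]]]] :: [B [C c]]]]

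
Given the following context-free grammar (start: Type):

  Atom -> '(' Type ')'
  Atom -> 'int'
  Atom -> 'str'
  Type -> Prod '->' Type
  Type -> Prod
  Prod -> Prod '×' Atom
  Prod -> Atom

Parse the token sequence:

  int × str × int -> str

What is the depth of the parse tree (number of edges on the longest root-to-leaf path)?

5

[Type [Prod [Prod [Prod [Atom int]] × [Atom str]] × [Atom int]] -> [Type [Prod [Atom str]]]]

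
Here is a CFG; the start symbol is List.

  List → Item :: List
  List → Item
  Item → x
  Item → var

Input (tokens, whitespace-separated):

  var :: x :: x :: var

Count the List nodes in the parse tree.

4

[List [Item var] :: [List [Item x] :: [List [Item x] :: [List [Item var]]]]]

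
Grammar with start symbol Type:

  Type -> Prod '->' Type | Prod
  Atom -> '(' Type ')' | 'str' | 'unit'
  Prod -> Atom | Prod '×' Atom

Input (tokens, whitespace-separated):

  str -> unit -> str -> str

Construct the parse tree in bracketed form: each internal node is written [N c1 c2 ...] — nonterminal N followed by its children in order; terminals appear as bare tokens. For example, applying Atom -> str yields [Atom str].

Type
Prod -> Type
Atom -> Type
str -> Type
str -> Prod -> Type
str -> Atom -> Type
str -> unit -> Type
str -> unit -> Prod -> Type
str -> unit -> Atom -> Type
str -> unit -> str -> Type
str -> unit -> str -> Prod
str -> unit -> str -> Atom
str -> unit -> str -> str

[Type [Prod [Atom str]] -> [Type [Prod [Atom unit]] -> [Type [Prod [Atom str]] -> [Type [Prod [Atom str]]]]]]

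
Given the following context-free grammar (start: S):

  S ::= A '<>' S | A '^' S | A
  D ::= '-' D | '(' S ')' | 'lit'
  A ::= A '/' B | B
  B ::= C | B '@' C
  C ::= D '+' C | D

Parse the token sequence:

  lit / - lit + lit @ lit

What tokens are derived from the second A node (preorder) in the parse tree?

[S [A [A [B [C [D lit]]]] / [B [B [C [D - [D lit]] + [C [D lit]]]] @ [C [D lit]]]]]

lit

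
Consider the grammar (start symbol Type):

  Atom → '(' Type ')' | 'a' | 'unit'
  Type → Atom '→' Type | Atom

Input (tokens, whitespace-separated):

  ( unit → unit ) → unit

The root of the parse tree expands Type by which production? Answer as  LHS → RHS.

[Type [Atom ( [Type [Atom unit] → [Type [Atom unit]]] )] → [Type [Atom unit]]]

Type → Atom '→' Type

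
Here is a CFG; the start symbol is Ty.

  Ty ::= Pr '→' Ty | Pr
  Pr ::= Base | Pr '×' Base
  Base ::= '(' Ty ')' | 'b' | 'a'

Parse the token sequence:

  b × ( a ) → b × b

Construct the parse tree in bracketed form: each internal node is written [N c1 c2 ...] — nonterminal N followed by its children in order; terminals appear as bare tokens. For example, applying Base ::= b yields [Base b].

Ty
Pr → Ty
Pr × Base → Ty
Base × Base → Ty
b × Base → Ty
b × ( Ty ) → Ty
b × ( Pr ) → Ty
b × ( Base ) → Ty
b × ( a ) → Ty
b × ( a ) → Pr
b × ( a ) → Pr × Base
b × ( a ) → Base × Base
b × ( a ) → b × Base
b × ( a ) → b × b

[Ty [Pr [Pr [Base b]] × [Base ( [Ty [Pr [Base a]]] )]] → [Ty [Pr [Pr [Base b]] × [Base b]]]]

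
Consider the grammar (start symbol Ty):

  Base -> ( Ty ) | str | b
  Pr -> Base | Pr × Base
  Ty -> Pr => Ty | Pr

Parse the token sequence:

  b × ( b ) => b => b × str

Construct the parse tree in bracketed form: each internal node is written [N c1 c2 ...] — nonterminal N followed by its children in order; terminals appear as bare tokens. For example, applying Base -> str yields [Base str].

Ty
Pr => Ty
Pr × Base => Ty
Base × Base => Ty
b × Base => Ty
b × ( Ty ) => Ty
b × ( Pr ) => Ty
b × ( Base ) => Ty
b × ( b ) => Ty
b × ( b ) => Pr => Ty
b × ( b ) => Base => Ty
b × ( b ) => b => Ty
b × ( b ) => b => Pr
b × ( b ) => b => Pr × Base
b × ( b ) => b => Base × Base
b × ( b ) => b => b × Base
b × ( b ) => b => b × str

[Ty [Pr [Pr [Base b]] × [Base ( [Ty [Pr [Base b]]] )]] => [Ty [Pr [Base b]] => [Ty [Pr [Pr [Base b]] × [Base str]]]]]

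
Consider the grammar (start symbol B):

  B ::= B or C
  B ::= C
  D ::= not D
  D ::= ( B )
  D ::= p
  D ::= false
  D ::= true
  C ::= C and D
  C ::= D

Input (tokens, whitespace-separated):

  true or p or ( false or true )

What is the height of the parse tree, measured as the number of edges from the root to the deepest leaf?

[B [B [B [C [D true]]] or [C [D p]]] or [C [D ( [B [B [C [D false]]] or [C [D true]]] )]]]

7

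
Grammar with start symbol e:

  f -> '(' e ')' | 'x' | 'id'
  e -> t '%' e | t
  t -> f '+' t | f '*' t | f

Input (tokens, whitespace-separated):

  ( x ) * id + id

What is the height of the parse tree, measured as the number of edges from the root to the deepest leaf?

[e [t [f ( [e [t [f x]]] )] * [t [f id] + [t [f id]]]]]

6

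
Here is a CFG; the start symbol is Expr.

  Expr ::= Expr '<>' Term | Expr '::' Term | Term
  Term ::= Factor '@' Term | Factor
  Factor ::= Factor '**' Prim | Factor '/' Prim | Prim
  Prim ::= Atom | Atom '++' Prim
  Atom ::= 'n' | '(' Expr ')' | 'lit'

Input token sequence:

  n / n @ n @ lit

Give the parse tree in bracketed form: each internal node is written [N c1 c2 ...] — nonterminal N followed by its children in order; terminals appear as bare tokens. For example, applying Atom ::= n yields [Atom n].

[Expr [Term [Factor [Factor [Prim [Atom n]]] / [Prim [Atom n]]] @ [Term [Factor [Prim [Atom n]]] @ [Term [Factor [Prim [Atom lit]]]]]]]

Expr
Term
Factor @ Term
Factor / Prim @ Term
Prim / Prim @ Term
Atom / Prim @ Term
n / Prim @ Term
n / Atom @ Term
n / n @ Term
n / n @ Factor @ Term
n / n @ Prim @ Term
n / n @ Atom @ Term
n / n @ n @ Term
n / n @ n @ Factor
n / n @ n @ Prim
n / n @ n @ Atom
n / n @ n @ lit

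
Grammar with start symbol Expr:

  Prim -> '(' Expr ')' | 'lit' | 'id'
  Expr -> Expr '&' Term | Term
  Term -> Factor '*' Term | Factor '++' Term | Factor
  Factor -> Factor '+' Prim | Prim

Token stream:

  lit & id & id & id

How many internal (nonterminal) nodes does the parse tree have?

16

[Expr [Expr [Expr [Expr [Term [Factor [Prim lit]]]] & [Term [Factor [Prim id]]]] & [Term [Factor [Prim id]]]] & [Term [Factor [Prim id]]]]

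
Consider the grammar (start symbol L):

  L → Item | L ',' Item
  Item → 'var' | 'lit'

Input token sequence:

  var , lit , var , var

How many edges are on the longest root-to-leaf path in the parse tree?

5

[L [L [L [L [Item var]] , [Item lit]] , [Item var]] , [Item var]]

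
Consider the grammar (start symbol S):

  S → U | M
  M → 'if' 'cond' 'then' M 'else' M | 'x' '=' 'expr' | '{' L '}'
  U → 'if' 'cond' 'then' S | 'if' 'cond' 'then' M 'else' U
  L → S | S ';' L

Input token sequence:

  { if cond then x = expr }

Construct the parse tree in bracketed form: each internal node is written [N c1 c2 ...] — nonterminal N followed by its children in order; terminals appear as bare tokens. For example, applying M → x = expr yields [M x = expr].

S
M
{ L }
{ S }
{ U }
{ if cond then S }
{ if cond then M }
{ if cond then x = expr }

[S [M { [L [S [U if cond then [S [M x = expr]]]]] }]]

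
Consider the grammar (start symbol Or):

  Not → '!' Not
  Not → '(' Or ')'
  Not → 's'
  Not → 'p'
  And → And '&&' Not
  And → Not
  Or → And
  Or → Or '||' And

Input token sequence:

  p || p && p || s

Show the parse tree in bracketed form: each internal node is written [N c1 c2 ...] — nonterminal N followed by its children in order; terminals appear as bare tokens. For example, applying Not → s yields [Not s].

[Or [Or [Or [And [Not p]]] || [And [And [Not p]] && [Not p]]] || [And [Not s]]]

Or
Or || And
Or || And || And
And || And || And
Not || And || And
p || And || And
p || And && Not || And
p || Not && Not || And
p || p && Not || And
p || p && p || And
p || p && p || Not
p || p && p || s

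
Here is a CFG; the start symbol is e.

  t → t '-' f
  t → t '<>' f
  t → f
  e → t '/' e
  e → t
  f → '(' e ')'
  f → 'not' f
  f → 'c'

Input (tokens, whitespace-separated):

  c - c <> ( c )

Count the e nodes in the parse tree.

[e [t [t [t [f c]] - [f c]] <> [f ( [e [t [f c]]] )]]]

2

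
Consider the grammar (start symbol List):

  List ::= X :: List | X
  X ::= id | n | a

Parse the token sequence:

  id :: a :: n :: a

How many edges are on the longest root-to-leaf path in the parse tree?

[List [X id] :: [List [X a] :: [List [X n] :: [List [X a]]]]]

5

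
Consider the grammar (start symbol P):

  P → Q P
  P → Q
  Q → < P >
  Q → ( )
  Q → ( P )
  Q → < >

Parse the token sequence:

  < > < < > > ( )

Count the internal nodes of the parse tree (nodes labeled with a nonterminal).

8

[P [Q < >] [P [Q < [P [Q < >]] >] [P [Q ( )]]]]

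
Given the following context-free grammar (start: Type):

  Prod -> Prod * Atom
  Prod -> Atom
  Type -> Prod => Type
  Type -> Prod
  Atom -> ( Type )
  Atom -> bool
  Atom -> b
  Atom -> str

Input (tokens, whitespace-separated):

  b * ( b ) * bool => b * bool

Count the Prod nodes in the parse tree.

6

[Type [Prod [Prod [Prod [Atom b]] * [Atom ( [Type [Prod [Atom b]]] )]] * [Atom bool]] => [Type [Prod [Prod [Atom b]] * [Atom bool]]]]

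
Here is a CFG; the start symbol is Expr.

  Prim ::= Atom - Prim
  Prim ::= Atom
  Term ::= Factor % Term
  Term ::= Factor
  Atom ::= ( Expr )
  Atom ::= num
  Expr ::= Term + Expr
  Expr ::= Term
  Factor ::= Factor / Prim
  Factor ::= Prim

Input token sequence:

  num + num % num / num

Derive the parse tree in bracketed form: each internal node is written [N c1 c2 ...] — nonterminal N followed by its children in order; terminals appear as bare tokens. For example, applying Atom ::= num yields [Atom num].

Expr
Term + Expr
Factor + Expr
Prim + Expr
Atom + Expr
num + Expr
num + Term
num + Factor % Term
num + Prim % Term
num + Atom % Term
num + num % Term
num + num % Factor
num + num % Factor / Prim
num + num % Prim / Prim
num + num % Atom / Prim
num + num % num / Prim
num + num % num / Atom
num + num % num / num

[Expr [Term [Factor [Prim [Atom num]]]] + [Expr [Term [Factor [Prim [Atom num]]] % [Term [Factor [Factor [Prim [Atom num]]] / [Prim [Atom num]]]]]]]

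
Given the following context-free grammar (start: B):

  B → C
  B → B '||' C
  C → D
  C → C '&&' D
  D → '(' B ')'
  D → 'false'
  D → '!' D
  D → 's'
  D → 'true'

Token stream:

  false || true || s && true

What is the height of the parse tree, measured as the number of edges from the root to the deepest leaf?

[B [B [B [C [D false]]] || [C [D true]]] || [C [C [D s]] && [D true]]]

5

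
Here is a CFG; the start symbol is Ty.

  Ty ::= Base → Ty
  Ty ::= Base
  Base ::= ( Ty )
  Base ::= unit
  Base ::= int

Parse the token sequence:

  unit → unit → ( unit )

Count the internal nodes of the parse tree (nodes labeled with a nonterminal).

8

[Ty [Base unit] → [Ty [Base unit] → [Ty [Base ( [Ty [Base unit]] )]]]]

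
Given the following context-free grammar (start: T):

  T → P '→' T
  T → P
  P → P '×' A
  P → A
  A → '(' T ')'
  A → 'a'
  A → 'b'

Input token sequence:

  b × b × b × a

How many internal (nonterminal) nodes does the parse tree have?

9

[T [P [P [P [P [A b]] × [A b]] × [A b]] × [A a]]]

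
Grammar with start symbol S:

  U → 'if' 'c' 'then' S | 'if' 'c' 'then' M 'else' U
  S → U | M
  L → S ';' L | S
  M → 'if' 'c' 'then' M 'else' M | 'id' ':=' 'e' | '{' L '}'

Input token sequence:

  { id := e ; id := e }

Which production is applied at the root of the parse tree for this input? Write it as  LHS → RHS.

[S [M { [L [S [M id := e]] ; [L [S [M id := e]]]] }]]

S → M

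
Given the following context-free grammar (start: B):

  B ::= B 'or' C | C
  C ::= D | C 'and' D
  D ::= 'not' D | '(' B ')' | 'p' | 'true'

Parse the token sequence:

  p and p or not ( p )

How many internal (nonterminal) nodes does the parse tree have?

12

[B [B [C [C [D p]] and [D p]]] or [C [D not [D ( [B [C [D p]]] )]]]]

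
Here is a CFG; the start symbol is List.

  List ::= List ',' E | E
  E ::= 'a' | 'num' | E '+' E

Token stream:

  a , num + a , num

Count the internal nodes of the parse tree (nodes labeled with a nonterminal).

8

[List [List [List [E a]] , [E [E num] + [E a]]] , [E num]]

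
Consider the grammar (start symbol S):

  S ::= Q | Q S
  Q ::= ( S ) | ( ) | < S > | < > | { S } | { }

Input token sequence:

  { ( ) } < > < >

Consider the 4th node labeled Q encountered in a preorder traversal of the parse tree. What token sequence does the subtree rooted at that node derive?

< >

[S [Q { [S [Q ( )]] }] [S [Q < >] [S [Q < >]]]]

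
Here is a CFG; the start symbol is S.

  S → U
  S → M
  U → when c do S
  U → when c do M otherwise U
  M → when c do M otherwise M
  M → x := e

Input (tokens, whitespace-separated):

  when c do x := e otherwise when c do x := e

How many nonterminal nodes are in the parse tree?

[S [U when c do [M x := e] otherwise [U when c do [S [M x := e]]]]]

6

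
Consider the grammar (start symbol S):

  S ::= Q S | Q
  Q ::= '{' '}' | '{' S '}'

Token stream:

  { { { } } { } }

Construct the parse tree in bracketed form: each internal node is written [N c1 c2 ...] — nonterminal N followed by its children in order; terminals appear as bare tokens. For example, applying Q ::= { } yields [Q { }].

S
Q
{ S }
{ Q S }
{ { S } S }
{ { Q } S }
{ { { } } S }
{ { { } } Q }
{ { { } } { } }

[S [Q { [S [Q { [S [Q { }]] }] [S [Q { }]]] }]]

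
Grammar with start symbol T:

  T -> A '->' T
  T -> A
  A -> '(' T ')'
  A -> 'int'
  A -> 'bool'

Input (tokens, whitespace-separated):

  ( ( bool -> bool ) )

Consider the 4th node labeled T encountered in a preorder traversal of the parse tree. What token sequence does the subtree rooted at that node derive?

[T [A ( [T [A ( [T [A bool] -> [T [A bool]]] )]] )]]

bool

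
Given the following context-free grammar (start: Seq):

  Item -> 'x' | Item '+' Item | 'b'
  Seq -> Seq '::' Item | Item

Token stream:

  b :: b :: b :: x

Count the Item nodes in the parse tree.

[Seq [Seq [Seq [Seq [Item b]] :: [Item b]] :: [Item b]] :: [Item x]]

4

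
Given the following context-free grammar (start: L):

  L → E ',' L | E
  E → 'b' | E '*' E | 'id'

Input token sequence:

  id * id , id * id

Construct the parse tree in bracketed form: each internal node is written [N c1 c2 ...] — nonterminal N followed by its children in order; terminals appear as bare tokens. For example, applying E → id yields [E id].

[L [E [E id] * [E id]] , [L [E [E id] * [E id]]]]

L
E , L
E * E , L
id * E , L
id * id , L
id * id , E
id * id , E * E
id * id , id * E
id * id , id * id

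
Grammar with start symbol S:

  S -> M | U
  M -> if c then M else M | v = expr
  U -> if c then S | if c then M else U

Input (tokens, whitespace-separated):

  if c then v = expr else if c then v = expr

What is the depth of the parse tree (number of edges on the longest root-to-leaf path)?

[S [U if c then [M v = expr] else [U if c then [S [M v = expr]]]]]

5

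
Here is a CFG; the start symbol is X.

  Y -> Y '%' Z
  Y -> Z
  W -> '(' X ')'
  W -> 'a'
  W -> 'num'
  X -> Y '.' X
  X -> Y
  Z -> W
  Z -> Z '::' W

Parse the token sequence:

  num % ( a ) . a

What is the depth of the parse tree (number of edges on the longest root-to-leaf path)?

8

[X [Y [Y [Z [W num]]] % [Z [W ( [X [Y [Z [W a]]]] )]]] . [X [Y [Z [W a]]]]]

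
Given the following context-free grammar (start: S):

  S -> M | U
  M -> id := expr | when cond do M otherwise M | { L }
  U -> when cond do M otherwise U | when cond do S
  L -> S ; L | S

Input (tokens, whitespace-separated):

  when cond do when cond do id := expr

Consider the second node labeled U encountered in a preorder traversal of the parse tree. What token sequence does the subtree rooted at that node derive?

when cond do id := expr

[S [U when cond do [S [U when cond do [S [M id := expr]]]]]]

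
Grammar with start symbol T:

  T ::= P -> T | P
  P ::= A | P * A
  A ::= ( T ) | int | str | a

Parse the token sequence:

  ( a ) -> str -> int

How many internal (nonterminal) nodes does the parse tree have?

[T [P [A ( [T [P [A a]]] )]] -> [T [P [A str]] -> [T [P [A int]]]]]

12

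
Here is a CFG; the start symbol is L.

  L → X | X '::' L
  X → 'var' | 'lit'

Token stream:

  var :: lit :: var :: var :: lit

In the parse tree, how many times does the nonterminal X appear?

5

[L [X var] :: [L [X lit] :: [L [X var] :: [L [X var] :: [L [X lit]]]]]]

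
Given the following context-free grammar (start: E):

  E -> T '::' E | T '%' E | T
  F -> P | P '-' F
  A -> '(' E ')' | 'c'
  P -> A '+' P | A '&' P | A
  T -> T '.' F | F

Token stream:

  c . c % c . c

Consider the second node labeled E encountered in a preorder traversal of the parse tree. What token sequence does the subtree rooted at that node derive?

c . c

[E [T [T [F [P [A c]]]] . [F [P [A c]]]] % [E [T [T [F [P [A c]]]] . [F [P [A c]]]]]]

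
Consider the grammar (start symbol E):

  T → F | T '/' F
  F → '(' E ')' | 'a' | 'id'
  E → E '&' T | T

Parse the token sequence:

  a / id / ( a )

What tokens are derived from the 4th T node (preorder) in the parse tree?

[E [T [T [T [F a]] / [F id]] / [F ( [E [T [F a]]] )]]]

a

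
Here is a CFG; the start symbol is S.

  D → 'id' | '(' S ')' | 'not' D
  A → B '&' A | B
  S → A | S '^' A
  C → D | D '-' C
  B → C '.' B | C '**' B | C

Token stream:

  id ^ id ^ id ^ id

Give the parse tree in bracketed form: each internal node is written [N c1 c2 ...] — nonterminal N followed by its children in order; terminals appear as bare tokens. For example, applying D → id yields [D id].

[S [S [S [S [A [B [C [D id]]]]] ^ [A [B [C [D id]]]]] ^ [A [B [C [D id]]]]] ^ [A [B [C [D id]]]]]

S
S ^ A
S ^ A ^ A
S ^ A ^ A ^ A
A ^ A ^ A ^ A
B ^ A ^ A ^ A
C ^ A ^ A ^ A
D ^ A ^ A ^ A
id ^ A ^ A ^ A
id ^ B ^ A ^ A
id ^ C ^ A ^ A
id ^ D ^ A ^ A
id ^ id ^ A ^ A
id ^ id ^ B ^ A
id ^ id ^ C ^ A
id ^ id ^ D ^ A
id ^ id ^ id ^ A
id ^ id ^ id ^ B
id ^ id ^ id ^ C
id ^ id ^ id ^ D
id ^ id ^ id ^ id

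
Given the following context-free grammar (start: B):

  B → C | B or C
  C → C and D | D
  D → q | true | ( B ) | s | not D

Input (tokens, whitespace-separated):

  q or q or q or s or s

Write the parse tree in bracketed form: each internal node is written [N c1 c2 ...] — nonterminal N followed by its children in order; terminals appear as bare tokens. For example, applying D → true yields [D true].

[B [B [B [B [B [C [D q]]] or [C [D q]]] or [C [D q]]] or [C [D s]]] or [C [D s]]]

B
B or C
B or C or C
B or C or C or C
B or C or C or C or C
C or C or C or C or C
D or C or C or C or C
q or C or C or C or C
q or D or C or C or C
q or q or C or C or C
q or q or D or C or C
q or q or q or C or C
q or q or q or D or C
q or q or q or s or C
q or q or q or s or D
q or q or q or s or s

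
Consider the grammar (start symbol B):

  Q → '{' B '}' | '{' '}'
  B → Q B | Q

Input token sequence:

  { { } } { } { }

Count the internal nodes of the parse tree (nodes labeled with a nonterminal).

[B [Q { [B [Q { }]] }] [B [Q { }] [B [Q { }]]]]

8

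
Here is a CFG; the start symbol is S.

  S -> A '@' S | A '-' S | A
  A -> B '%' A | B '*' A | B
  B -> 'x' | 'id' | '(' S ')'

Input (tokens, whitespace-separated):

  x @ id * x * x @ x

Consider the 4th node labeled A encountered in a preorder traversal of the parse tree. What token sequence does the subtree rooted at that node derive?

x

[S [A [B x]] @ [S [A [B id] * [A [B x] * [A [B x]]]] @ [S [A [B x]]]]]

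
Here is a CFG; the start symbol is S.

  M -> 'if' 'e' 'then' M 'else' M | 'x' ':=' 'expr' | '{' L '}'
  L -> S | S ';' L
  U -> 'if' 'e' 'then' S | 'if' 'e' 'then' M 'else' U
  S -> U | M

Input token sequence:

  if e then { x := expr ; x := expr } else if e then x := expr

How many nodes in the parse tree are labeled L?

2

[S [U if e then [M { [L [S [M x := expr]] ; [L [S [M x := expr]]]] }] else [U if e then [S [M x := expr]]]]]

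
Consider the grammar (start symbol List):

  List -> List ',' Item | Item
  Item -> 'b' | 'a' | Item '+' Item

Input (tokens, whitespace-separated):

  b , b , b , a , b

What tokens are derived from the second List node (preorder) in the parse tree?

[List [List [List [List [List [Item b]] , [Item b]] , [Item b]] , [Item a]] , [Item b]]

b , b , b , a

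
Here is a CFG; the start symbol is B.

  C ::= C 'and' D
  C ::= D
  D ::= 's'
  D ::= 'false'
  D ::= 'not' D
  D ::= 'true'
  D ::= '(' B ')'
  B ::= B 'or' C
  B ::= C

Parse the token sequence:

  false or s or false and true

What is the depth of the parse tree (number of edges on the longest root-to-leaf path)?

[B [B [B [C [D false]]] or [C [D s]]] or [C [C [D false]] and [D true]]]

5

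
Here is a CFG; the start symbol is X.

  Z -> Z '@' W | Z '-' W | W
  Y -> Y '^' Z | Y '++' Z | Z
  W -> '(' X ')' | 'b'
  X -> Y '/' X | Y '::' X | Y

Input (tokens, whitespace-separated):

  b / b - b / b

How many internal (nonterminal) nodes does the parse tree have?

14

[X [Y [Z [W b]]] / [X [Y [Z [Z [W b]] - [W b]]] / [X [Y [Z [W b]]]]]]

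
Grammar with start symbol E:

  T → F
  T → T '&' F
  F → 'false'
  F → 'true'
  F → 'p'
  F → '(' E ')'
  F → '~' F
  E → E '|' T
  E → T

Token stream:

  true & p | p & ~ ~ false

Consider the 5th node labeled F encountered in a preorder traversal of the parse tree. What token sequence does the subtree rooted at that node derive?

~ false

[E [E [T [T [F true]] & [F p]]] | [T [T [F p]] & [F ~ [F ~ [F false]]]]]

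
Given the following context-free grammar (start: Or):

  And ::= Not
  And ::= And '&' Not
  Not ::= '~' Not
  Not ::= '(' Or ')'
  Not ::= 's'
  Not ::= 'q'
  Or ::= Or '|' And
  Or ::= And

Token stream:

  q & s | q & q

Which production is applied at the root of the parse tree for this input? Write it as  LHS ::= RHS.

[Or [Or [And [And [Not q]] & [Not s]]] | [And [And [Not q]] & [Not q]]]

Or ::= Or '|' And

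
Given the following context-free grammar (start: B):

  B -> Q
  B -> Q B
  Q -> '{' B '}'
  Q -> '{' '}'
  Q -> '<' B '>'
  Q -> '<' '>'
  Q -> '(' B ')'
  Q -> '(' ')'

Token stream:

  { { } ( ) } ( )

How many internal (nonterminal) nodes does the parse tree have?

8

[B [Q { [B [Q { }] [B [Q ( )]]] }] [B [Q ( )]]]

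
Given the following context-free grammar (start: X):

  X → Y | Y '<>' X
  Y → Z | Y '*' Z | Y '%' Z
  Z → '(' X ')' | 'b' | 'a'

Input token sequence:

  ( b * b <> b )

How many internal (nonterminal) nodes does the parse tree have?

11

[X [Y [Z ( [X [Y [Y [Z b]] * [Z b]] <> [X [Y [Z b]]]] )]]]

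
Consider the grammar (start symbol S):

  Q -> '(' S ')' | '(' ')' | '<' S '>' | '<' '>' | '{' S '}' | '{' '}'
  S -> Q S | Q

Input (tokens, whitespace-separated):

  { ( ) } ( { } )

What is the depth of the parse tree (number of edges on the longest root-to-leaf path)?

[S [Q { [S [Q ( )]] }] [S [Q ( [S [Q { }]] )]]]

5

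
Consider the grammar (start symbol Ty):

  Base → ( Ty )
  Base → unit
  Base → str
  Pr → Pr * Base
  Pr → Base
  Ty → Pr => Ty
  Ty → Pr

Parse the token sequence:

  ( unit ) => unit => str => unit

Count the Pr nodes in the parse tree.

[Ty [Pr [Base ( [Ty [Pr [Base unit]]] )]] => [Ty [Pr [Base unit]] => [Ty [Pr [Base str]] => [Ty [Pr [Base unit]]]]]]

5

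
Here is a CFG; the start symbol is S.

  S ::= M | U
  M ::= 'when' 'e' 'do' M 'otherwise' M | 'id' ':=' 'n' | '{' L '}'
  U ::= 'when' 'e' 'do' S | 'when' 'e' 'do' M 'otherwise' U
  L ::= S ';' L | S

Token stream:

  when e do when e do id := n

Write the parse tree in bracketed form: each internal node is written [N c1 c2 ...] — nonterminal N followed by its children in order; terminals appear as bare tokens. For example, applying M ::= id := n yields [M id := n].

S
U
when e do S
when e do U
when e do when e do S
when e do when e do M
when e do when e do id := n

[S [U when e do [S [U when e do [S [M id := n]]]]]]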